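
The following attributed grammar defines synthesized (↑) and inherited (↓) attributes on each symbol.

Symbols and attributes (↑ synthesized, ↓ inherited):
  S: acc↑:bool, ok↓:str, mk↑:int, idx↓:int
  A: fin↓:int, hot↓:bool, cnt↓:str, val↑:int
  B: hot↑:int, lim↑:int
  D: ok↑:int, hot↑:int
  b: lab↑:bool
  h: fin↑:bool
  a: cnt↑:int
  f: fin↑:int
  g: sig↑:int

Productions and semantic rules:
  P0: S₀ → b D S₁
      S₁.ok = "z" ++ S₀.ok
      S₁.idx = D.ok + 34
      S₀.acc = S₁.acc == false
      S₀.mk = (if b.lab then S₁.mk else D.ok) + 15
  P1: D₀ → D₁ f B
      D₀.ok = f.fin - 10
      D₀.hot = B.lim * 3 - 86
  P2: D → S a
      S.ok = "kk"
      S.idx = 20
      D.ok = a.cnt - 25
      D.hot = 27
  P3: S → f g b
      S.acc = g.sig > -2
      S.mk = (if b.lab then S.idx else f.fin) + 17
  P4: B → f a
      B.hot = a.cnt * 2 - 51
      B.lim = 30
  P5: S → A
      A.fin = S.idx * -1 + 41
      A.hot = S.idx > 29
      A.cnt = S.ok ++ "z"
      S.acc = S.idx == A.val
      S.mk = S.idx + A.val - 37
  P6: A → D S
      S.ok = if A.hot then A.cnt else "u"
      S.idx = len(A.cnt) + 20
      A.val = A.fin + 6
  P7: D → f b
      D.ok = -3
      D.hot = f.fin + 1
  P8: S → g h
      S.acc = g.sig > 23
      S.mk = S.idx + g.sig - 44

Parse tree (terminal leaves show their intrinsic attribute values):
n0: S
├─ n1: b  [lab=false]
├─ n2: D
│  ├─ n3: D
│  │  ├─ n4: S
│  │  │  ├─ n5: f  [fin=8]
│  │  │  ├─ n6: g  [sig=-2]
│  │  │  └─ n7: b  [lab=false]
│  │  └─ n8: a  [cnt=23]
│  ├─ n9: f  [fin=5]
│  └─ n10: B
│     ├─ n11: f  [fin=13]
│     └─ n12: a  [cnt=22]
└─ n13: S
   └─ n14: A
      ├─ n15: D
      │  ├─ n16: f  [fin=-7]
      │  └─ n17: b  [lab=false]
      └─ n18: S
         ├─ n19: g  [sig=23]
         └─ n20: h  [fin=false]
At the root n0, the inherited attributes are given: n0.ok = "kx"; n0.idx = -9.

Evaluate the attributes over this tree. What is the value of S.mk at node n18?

1. n0.ok = "kx"  [given at root]
2. n0.idx = -9  [given at root]
3. n1.lab = false  [terminal]
4. n4.ok = "kk"  ["kk"]
5. n4.idx = 20  [20]
6. n5.fin = 8  [terminal]
7. n6.sig = -2  [terminal]
8. n7.lab = false  [terminal]
9. n4.acc = false  [g.sig > -2]
10. n4.mk = 25  [(if b.lab then S.idx else f.fin) + 17]
11. n8.cnt = 23  [terminal]
12. n3.ok = -2  [a.cnt - 25]
13. n3.hot = 27  [27]
14. n9.fin = 5  [terminal]
15. n11.fin = 13  [terminal]
16. n12.cnt = 22  [terminal]
17. n10.hot = -7  [a.cnt * 2 - 51]
18. n10.lim = 30  [30]
19. n2.ok = -5  [f.fin - 10]
20. n2.hot = 4  [B.lim * 3 - 86]
21. n13.ok = "zkx"  ["z" ++ S₀.ok]
22. n13.idx = 29  [D.ok + 34]
23. n14.fin = 12  [S.idx * -1 + 41]
24. n14.hot = false  [S.idx > 29]
25. n14.cnt = "zkxz"  [S.ok ++ "z"]
26. n16.fin = -7  [terminal]
27. n17.lab = false  [terminal]
28. n15.ok = -3  [-3]
29. n15.hot = -6  [f.fin + 1]
30. n18.ok = "u"  [if A.hot then A.cnt else "u"]
31. n18.idx = 24  [len(A.cnt) + 20]
32. n19.sig = 23  [terminal]
33. n20.fin = false  [terminal]
34. n18.acc = false  [g.sig > 23]
35. n18.mk = 3  [S.idx + g.sig - 44]
36. n14.val = 18  [A.fin + 6]
37. n13.acc = false  [S.idx == A.val]
38. n13.mk = 10  [S.idx + A.val - 37]
39. n0.acc = true  [S₁.acc == false]
40. n0.mk = 10  [(if b.lab then S₁.mk else D.ok) + 15]

3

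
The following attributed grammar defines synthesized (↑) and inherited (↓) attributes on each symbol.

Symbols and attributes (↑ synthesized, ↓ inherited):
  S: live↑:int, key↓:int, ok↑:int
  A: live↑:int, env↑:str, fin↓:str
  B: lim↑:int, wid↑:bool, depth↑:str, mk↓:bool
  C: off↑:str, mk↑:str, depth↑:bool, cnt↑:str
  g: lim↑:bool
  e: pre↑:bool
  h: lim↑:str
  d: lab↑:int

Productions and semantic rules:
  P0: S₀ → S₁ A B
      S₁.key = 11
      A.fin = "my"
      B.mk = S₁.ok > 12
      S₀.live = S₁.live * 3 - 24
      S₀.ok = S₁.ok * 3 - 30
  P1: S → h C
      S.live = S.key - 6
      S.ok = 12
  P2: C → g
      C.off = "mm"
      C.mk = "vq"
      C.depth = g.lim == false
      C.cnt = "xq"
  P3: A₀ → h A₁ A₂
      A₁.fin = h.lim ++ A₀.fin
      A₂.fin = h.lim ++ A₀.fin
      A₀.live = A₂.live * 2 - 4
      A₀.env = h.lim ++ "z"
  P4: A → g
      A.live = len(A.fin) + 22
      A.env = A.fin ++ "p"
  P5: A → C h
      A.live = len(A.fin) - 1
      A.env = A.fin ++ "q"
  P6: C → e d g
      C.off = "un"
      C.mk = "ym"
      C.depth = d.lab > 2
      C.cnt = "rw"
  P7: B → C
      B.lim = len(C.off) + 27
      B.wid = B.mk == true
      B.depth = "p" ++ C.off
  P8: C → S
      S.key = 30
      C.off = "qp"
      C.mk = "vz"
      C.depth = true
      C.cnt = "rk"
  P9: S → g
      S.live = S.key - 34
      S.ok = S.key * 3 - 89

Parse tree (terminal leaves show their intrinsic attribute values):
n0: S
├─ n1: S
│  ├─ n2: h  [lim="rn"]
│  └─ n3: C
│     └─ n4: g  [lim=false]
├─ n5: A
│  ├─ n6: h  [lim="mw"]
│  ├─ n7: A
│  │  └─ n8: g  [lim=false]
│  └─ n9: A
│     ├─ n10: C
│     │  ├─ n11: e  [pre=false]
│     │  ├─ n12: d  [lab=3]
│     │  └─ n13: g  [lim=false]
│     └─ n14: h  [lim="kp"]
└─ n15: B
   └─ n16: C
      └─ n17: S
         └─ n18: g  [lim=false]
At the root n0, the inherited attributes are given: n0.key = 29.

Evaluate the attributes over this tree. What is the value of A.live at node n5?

1. n0.key = 29  [given at root]
2. n1.key = 11  [11]
3. n2.lim = "rn"  [terminal]
4. n4.lim = false  [terminal]
5. n3.off = "mm"  ["mm"]
6. n3.mk = "vq"  ["vq"]
7. n3.depth = true  [g.lim == false]
8. n3.cnt = "xq"  ["xq"]
9. n1.live = 5  [S.key - 6]
10. n1.ok = 12  [12]
11. n5.fin = "my"  ["my"]
12. n6.lim = "mw"  [terminal]
13. n7.fin = "mwmy"  [h.lim ++ A₀.fin]
14. n8.lim = false  [terminal]
15. n7.live = 26  [len(A.fin) + 22]
16. n7.env = "mwmyp"  [A.fin ++ "p"]
17. n9.fin = "mwmy"  [h.lim ++ A₀.fin]
18. n11.pre = false  [terminal]
19. n12.lab = 3  [terminal]
20. n13.lim = false  [terminal]
21. n10.off = "un"  ["un"]
22. n10.mk = "ym"  ["ym"]
23. n10.depth = true  [d.lab > 2]
24. n10.cnt = "rw"  ["rw"]
25. n14.lim = "kp"  [terminal]
26. n9.live = 3  [len(A.fin) - 1]
27. n9.env = "mwmyq"  [A.fin ++ "q"]
28. n5.live = 2  [A₂.live * 2 - 4]
29. n5.env = "mwz"  [h.lim ++ "z"]
30. n15.mk = false  [S₁.ok > 12]
31. n17.key = 30  [30]
32. n18.lim = false  [terminal]
33. n17.live = -4  [S.key - 34]
34. n17.ok = 1  [S.key * 3 - 89]
35. n16.off = "qp"  ["qp"]
36. n16.mk = "vz"  ["vz"]
37. n16.depth = true  [true]
38. n16.cnt = "rk"  ["rk"]
39. n15.lim = 29  [len(C.off) + 27]
40. n15.wid = false  [B.mk == true]
41. n15.depth = "pqp"  ["p" ++ C.off]
42. n0.live = -9  [S₁.live * 3 - 24]
43. n0.ok = 6  [S₁.ok * 3 - 30]

2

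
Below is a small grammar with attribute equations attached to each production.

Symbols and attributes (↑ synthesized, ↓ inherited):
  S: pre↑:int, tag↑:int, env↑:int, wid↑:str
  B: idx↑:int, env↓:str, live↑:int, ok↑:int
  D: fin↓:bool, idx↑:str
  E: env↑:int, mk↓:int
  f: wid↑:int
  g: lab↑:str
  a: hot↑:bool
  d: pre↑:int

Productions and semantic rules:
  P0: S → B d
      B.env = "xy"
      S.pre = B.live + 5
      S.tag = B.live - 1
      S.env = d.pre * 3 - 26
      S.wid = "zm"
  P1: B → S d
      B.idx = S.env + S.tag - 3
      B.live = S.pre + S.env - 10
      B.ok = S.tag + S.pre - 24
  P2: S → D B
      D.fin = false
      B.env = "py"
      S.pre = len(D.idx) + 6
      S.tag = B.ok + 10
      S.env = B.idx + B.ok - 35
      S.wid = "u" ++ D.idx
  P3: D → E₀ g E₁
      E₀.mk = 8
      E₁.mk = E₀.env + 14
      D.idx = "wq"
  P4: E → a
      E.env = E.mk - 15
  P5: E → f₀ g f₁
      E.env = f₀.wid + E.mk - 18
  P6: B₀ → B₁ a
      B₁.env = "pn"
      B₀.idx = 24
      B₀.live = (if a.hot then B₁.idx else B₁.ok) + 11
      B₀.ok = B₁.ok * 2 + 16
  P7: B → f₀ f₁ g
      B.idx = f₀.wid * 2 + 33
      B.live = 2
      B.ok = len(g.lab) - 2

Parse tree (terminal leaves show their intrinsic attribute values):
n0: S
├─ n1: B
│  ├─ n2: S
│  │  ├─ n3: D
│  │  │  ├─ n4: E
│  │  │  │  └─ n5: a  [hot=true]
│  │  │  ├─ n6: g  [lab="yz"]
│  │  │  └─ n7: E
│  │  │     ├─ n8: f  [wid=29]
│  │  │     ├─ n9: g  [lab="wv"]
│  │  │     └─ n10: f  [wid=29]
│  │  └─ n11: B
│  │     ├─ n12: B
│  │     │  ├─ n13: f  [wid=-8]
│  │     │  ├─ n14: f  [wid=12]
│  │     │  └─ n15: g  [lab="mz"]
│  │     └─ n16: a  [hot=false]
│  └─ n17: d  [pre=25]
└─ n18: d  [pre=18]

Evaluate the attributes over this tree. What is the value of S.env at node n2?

5

1. n1.env = "xy"  ["xy"]
2. n3.fin = false  [false]
3. n4.mk = 8  [8]
4. n5.hot = true  [terminal]
5. n4.env = -7  [E.mk - 15]
6. n6.lab = "yz"  [terminal]
7. n7.mk = 7  [E₀.env + 14]
8. n8.wid = 29  [terminal]
9. n9.lab = "wv"  [terminal]
10. n10.wid = 29  [terminal]
11. n7.env = 18  [f₀.wid + E.mk - 18]
12. n3.idx = "wq"  ["wq"]
13. n11.env = "py"  ["py"]
14. n12.env = "pn"  ["pn"]
15. n13.wid = -8  [terminal]
16. n14.wid = 12  [terminal]
17. n15.lab = "mz"  [terminal]
18. n12.idx = 17  [f₀.wid * 2 + 33]
19. n12.live = 2  [2]
20. n12.ok = 0  [len(g.lab) - 2]
21. n16.hot = false  [terminal]
22. n11.idx = 24  [24]
23. n11.live = 11  [(if a.hot then B₁.idx else B₁.ok) + 11]
24. n11.ok = 16  [B₁.ok * 2 + 16]
25. n2.pre = 8  [len(D.idx) + 6]
26. n2.tag = 26  [B.ok + 10]
27. n2.env = 5  [B.idx + B.ok - 35]
28. n2.wid = "uwq"  ["u" ++ D.idx]
29. n17.pre = 25  [terminal]
30. n1.idx = 28  [S.env + S.tag - 3]
31. n1.live = 3  [S.pre + S.env - 10]
32. n1.ok = 10  [S.tag + S.pre - 24]
33. n18.pre = 18  [terminal]
34. n0.pre = 8  [B.live + 5]
35. n0.tag = 2  [B.live - 1]
36. n0.env = 28  [d.pre * 3 - 26]
37. n0.wid = "zm"  ["zm"]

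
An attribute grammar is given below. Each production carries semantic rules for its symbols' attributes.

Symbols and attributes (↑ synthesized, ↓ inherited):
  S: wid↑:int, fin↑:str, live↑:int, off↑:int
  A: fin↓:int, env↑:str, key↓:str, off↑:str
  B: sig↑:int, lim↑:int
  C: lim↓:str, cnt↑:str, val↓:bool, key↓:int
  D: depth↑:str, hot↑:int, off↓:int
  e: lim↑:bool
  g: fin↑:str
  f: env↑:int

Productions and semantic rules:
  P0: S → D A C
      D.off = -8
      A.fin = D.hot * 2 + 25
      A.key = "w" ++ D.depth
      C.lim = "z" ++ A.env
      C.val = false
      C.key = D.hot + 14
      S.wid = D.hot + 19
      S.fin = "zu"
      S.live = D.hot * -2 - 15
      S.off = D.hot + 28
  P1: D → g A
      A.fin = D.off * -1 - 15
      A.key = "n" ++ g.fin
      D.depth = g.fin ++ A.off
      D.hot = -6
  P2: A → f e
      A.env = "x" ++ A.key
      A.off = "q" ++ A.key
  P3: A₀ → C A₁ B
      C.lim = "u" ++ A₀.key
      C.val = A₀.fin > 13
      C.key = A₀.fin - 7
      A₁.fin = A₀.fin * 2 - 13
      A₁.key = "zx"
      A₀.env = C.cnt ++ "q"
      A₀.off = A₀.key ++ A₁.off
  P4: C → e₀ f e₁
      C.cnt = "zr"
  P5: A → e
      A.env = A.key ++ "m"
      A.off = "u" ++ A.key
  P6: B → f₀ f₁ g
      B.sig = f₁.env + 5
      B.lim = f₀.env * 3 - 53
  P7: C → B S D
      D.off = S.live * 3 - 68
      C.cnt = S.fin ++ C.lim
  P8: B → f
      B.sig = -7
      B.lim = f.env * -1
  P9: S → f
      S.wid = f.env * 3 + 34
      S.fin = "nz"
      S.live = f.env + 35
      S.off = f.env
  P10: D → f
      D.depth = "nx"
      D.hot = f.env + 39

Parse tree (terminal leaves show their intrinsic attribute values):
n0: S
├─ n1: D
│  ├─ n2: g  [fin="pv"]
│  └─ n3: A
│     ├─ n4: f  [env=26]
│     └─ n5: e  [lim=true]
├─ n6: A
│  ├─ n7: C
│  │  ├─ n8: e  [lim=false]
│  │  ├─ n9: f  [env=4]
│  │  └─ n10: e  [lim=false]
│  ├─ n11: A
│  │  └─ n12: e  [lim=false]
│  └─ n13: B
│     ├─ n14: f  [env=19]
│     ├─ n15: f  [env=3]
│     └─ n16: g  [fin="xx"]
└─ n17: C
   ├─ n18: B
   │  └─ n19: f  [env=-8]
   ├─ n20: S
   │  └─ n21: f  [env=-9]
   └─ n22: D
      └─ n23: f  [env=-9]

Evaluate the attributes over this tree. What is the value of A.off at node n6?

"wpvqnpvuzx"

1. n1.off = -8  [-8]
2. n2.fin = "pv"  [terminal]
3. n3.fin = -7  [D.off * -1 - 15]
4. n3.key = "npv"  ["n" ++ g.fin]
5. n4.env = 26  [terminal]
6. n5.lim = true  [terminal]
7. n3.env = "xnpv"  ["x" ++ A.key]
8. n3.off = "qnpv"  ["q" ++ A.key]
9. n1.depth = "pvqnpv"  [g.fin ++ A.off]
10. n1.hot = -6  [-6]
11. n6.fin = 13  [D.hot * 2 + 25]
12. n6.key = "wpvqnpv"  ["w" ++ D.depth]
13. n7.lim = "uwpvqnpv"  ["u" ++ A₀.key]
14. n7.val = false  [A₀.fin > 13]
15. n7.key = 6  [A₀.fin - 7]
16. n8.lim = false  [terminal]
17. n9.env = 4  [terminal]
18. n10.lim = false  [terminal]
19. n7.cnt = "zr"  ["zr"]
20. n11.fin = 13  [A₀.fin * 2 - 13]
21. n11.key = "zx"  ["zx"]
22. n12.lim = false  [terminal]
23. n11.env = "zxm"  [A.key ++ "m"]
24. n11.off = "uzx"  ["u" ++ A.key]
25. n14.env = 19  [terminal]
26. n15.env = 3  [terminal]
27. n16.fin = "xx"  [terminal]
28. n13.sig = 8  [f₁.env + 5]
29. n13.lim = 4  [f₀.env * 3 - 53]
30. n6.env = "zrq"  [C.cnt ++ "q"]
31. n6.off = "wpvqnpvuzx"  [A₀.key ++ A₁.off]
32. n17.lim = "zzrq"  ["z" ++ A.env]
33. n17.val = false  [false]
34. n17.key = 8  [D.hot + 14]
35. n19.env = -8  [terminal]
36. n18.sig = -7  [-7]
37. n18.lim = 8  [f.env * -1]
38. n21.env = -9  [terminal]
39. n20.wid = 7  [f.env * 3 + 34]
40. n20.fin = "nz"  ["nz"]
41. n20.live = 26  [f.env + 35]
42. n20.off = -9  [f.env]
43. n22.off = 10  [S.live * 3 - 68]
44. n23.env = -9  [terminal]
45. n22.depth = "nx"  ["nx"]
46. n22.hot = 30  [f.env + 39]
47. n17.cnt = "nzzzrq"  [S.fin ++ C.lim]
48. n0.wid = 13  [D.hot + 19]
49. n0.fin = "zu"  ["zu"]
50. n0.live = -3  [D.hot * -2 - 15]
51. n0.off = 22  [D.hot + 28]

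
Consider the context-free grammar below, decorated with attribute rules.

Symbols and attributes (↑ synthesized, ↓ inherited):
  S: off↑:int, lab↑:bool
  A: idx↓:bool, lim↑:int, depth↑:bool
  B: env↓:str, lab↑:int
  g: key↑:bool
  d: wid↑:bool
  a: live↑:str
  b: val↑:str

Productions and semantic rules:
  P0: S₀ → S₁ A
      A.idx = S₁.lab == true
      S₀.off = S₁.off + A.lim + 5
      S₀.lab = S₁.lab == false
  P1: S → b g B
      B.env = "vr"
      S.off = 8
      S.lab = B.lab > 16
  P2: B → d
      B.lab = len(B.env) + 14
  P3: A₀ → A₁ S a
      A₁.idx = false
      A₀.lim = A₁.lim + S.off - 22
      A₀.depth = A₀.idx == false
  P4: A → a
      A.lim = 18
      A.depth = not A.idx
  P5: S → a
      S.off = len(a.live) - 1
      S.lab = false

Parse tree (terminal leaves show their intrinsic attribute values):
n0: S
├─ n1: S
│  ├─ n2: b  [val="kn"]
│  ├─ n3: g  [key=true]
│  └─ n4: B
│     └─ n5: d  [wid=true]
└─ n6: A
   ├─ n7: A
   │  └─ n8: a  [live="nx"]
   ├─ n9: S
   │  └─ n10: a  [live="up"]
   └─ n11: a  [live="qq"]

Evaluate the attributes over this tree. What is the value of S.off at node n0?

1. n2.val = "kn"  [terminal]
2. n3.key = true  [terminal]
3. n4.env = "vr"  ["vr"]
4. n5.wid = true  [terminal]
5. n4.lab = 16  [len(B.env) + 14]
6. n1.off = 8  [8]
7. n1.lab = false  [B.lab > 16]
8. n6.idx = false  [S₁.lab == true]
9. n7.idx = false  [false]
10. n8.live = "nx"  [terminal]
11. n7.lim = 18  [18]
12. n7.depth = true  [not A.idx]
13. n10.live = "up"  [terminal]
14. n9.off = 1  [len(a.live) - 1]
15. n9.lab = false  [false]
16. n11.live = "qq"  [terminal]
17. n6.lim = -3  [A₁.lim + S.off - 22]
18. n6.depth = true  [A₀.idx == false]
19. n0.off = 10  [S₁.off + A.lim + 5]
20. n0.lab = true  [S₁.lab == false]

10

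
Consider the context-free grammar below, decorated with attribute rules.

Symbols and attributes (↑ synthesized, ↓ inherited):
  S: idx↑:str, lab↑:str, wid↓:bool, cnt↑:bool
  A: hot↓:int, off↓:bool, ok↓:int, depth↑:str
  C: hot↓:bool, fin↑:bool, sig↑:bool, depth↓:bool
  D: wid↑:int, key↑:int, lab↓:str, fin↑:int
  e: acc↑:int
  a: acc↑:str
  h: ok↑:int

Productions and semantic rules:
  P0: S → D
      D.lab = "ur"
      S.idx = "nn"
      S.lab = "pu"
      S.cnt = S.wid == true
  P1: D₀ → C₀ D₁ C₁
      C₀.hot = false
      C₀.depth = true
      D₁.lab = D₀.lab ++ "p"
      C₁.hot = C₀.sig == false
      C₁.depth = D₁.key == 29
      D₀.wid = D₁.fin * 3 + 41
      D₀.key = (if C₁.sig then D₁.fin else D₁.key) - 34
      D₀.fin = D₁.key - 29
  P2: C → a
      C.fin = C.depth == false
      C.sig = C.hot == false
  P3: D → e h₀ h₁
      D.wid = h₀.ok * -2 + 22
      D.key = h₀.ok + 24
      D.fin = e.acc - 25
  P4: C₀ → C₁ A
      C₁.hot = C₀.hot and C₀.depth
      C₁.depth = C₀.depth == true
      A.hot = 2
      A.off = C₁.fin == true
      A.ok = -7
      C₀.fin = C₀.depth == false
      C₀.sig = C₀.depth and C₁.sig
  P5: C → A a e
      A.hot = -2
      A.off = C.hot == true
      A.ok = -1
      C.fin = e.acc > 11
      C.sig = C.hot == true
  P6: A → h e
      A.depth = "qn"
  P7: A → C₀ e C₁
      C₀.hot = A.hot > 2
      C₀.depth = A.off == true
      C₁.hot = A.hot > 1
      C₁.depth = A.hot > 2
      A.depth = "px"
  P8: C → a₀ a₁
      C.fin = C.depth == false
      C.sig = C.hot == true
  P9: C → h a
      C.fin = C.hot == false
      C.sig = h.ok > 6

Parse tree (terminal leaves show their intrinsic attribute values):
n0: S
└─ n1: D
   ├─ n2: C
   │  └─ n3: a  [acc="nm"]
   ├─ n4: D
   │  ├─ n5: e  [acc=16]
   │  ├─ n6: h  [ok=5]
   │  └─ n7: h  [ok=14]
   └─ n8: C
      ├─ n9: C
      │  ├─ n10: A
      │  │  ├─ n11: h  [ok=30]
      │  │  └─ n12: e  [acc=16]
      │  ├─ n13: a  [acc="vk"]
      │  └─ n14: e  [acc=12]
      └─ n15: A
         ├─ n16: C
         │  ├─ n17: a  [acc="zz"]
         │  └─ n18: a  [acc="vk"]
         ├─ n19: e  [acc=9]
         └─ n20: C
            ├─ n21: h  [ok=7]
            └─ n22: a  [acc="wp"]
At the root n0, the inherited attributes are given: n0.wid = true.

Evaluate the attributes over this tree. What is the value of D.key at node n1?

-5

1. n0.wid = true  [given at root]
2. n1.lab = "ur"  ["ur"]
3. n2.hot = false  [false]
4. n2.depth = true  [true]
5. n3.acc = "nm"  [terminal]
6. n2.fin = false  [C.depth == false]
7. n2.sig = true  [C.hot == false]
8. n4.lab = "urp"  [D₀.lab ++ "p"]
9. n5.acc = 16  [terminal]
10. n6.ok = 5  [terminal]
11. n7.ok = 14  [terminal]
12. n4.wid = 12  [h₀.ok * -2 + 22]
13. n4.key = 29  [h₀.ok + 24]
14. n4.fin = -9  [e.acc - 25]
15. n8.hot = false  [C₀.sig == false]
16. n8.depth = true  [D₁.key == 29]
17. n9.hot = false  [C₀.hot and C₀.depth]
18. n9.depth = true  [C₀.depth == true]
19. n10.hot = -2  [-2]
20. n10.off = false  [C.hot == true]
21. n10.ok = -1  [-1]
22. n11.ok = 30  [terminal]
23. n12.acc = 16  [terminal]
24. n10.depth = "qn"  ["qn"]
25. n13.acc = "vk"  [terminal]
26. n14.acc = 12  [terminal]
27. n9.fin = true  [e.acc > 11]
28. n9.sig = false  [C.hot == true]
29. n15.hot = 2  [2]
30. n15.off = true  [C₁.fin == true]
31. n15.ok = -7  [-7]
32. n16.hot = false  [A.hot > 2]
33. n16.depth = true  [A.off == true]
34. n17.acc = "zz"  [terminal]
35. n18.acc = "vk"  [terminal]
36. n16.fin = false  [C.depth == false]
37. n16.sig = false  [C.hot == true]
38. n19.acc = 9  [terminal]
39. n20.hot = true  [A.hot > 1]
40. n20.depth = false  [A.hot > 2]
41. n21.ok = 7  [terminal]
42. n22.acc = "wp"  [terminal]
43. n20.fin = false  [C.hot == false]
44. n20.sig = true  [h.ok > 6]
45. n15.depth = "px"  ["px"]
46. n8.fin = false  [C₀.depth == false]
47. n8.sig = false  [C₀.depth and C₁.sig]
48. n1.wid = 14  [D₁.fin * 3 + 41]
49. n1.key = -5  [(if C₁.sig then D₁.fin else D₁.key) - 34]
50. n1.fin = 0  [D₁.key - 29]
51. n0.idx = "nn"  ["nn"]
52. n0.lab = "pu"  ["pu"]
53. n0.cnt = true  [S.wid == true]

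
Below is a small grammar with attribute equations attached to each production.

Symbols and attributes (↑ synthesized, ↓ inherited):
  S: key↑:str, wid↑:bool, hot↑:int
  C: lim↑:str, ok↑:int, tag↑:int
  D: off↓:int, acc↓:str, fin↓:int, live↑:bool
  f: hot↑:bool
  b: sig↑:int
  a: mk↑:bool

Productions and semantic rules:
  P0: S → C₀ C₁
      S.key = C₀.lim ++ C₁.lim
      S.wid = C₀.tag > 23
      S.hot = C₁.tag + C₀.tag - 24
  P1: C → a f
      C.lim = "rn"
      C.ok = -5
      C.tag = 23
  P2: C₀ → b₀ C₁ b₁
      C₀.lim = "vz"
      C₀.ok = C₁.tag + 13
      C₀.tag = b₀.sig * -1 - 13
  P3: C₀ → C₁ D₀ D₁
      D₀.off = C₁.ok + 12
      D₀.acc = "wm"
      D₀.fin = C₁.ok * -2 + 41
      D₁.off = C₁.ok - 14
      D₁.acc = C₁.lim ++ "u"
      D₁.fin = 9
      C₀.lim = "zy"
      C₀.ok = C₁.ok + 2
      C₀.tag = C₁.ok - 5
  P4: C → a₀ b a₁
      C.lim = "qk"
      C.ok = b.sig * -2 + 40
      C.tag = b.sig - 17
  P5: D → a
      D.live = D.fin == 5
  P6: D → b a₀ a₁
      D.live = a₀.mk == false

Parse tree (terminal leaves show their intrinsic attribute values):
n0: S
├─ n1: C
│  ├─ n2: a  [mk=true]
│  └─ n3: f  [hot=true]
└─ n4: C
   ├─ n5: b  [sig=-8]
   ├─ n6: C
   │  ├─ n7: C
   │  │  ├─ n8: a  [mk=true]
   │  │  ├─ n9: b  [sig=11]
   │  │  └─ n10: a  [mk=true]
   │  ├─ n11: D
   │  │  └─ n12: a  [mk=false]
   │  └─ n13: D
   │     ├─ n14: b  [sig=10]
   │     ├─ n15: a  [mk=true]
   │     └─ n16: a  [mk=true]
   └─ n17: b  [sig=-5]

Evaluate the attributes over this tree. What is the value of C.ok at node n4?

1. n2.mk = true  [terminal]
2. n3.hot = true  [terminal]
3. n1.lim = "rn"  ["rn"]
4. n1.ok = -5  [-5]
5. n1.tag = 23  [23]
6. n5.sig = -8  [terminal]
7. n8.mk = true  [terminal]
8. n9.sig = 11  [terminal]
9. n10.mk = true  [terminal]
10. n7.lim = "qk"  ["qk"]
11. n7.ok = 18  [b.sig * -2 + 40]
12. n7.tag = -6  [b.sig - 17]
13. n11.off = 30  [C₁.ok + 12]
14. n11.acc = "wm"  ["wm"]
15. n11.fin = 5  [C₁.ok * -2 + 41]
16. n12.mk = false  [terminal]
17. n11.live = true  [D.fin == 5]
18. n13.off = 4  [C₁.ok - 14]
19. n13.acc = "qku"  [C₁.lim ++ "u"]
20. n13.fin = 9  [9]
21. n14.sig = 10  [terminal]
22. n15.mk = true  [terminal]
23. n16.mk = true  [terminal]
24. n13.live = false  [a₀.mk == false]
25. n6.lim = "zy"  ["zy"]
26. n6.ok = 20  [C₁.ok + 2]
27. n6.tag = 13  [C₁.ok - 5]
28. n17.sig = -5  [terminal]
29. n4.lim = "vz"  ["vz"]
30. n4.ok = 26  [C₁.tag + 13]
31. n4.tag = -5  [b₀.sig * -1 - 13]
32. n0.key = "rnvz"  [C₀.lim ++ C₁.lim]
33. n0.wid = false  [C₀.tag > 23]
34. n0.hot = -6  [C₁.tag + C₀.tag - 24]

26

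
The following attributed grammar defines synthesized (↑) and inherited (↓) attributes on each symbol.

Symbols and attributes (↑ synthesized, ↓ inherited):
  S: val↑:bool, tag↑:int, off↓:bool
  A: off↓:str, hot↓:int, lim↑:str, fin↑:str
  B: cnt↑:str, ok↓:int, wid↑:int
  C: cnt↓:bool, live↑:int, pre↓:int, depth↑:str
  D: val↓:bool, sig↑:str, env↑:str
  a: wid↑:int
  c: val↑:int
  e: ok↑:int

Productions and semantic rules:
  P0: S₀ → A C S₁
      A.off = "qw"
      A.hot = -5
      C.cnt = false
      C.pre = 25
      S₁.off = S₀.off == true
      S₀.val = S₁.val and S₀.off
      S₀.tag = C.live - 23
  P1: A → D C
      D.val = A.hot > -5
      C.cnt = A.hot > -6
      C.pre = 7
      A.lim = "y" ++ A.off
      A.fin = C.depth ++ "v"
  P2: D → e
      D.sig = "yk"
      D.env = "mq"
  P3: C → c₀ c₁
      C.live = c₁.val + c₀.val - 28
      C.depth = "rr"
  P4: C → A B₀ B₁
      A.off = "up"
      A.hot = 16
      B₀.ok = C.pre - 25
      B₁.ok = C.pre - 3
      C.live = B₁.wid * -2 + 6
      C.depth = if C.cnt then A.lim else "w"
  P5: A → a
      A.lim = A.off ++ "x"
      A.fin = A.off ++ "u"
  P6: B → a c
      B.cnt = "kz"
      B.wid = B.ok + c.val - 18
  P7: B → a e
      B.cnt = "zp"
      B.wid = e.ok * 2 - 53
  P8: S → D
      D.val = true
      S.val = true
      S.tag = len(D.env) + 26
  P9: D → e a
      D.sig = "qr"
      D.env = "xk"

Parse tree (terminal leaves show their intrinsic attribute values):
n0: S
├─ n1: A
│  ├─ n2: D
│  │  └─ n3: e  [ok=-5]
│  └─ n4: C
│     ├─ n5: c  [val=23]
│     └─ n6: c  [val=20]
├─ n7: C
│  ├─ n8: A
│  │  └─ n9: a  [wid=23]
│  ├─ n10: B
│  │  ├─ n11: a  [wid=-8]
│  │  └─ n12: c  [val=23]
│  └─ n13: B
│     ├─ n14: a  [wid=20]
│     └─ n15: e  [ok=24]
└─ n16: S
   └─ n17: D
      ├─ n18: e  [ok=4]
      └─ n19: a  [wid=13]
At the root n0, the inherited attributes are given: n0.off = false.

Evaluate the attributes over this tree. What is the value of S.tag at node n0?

1. n0.off = false  [given at root]
2. n1.off = "qw"  ["qw"]
3. n1.hot = -5  [-5]
4. n2.val = false  [A.hot > -5]
5. n3.ok = -5  [terminal]
6. n2.sig = "yk"  ["yk"]
7. n2.env = "mq"  ["mq"]
8. n4.cnt = true  [A.hot > -6]
9. n4.pre = 7  [7]
10. n5.val = 23  [terminal]
11. n6.val = 20  [terminal]
12. n4.live = 15  [c₁.val + c₀.val - 28]
13. n4.depth = "rr"  ["rr"]
14. n1.lim = "yqw"  ["y" ++ A.off]
15. n1.fin = "rrv"  [C.depth ++ "v"]
16. n7.cnt = false  [false]
17. n7.pre = 25  [25]
18. n8.off = "up"  ["up"]
19. n8.hot = 16  [16]
20. n9.wid = 23  [terminal]
21. n8.lim = "upx"  [A.off ++ "x"]
22. n8.fin = "upu"  [A.off ++ "u"]
23. n10.ok = 0  [C.pre - 25]
24. n11.wid = -8  [terminal]
25. n12.val = 23  [terminal]
26. n10.cnt = "kz"  ["kz"]
27. n10.wid = 5  [B.ok + c.val - 18]
28. n13.ok = 22  [C.pre - 3]
29. n14.wid = 20  [terminal]
30. n15.ok = 24  [terminal]
31. n13.cnt = "zp"  ["zp"]
32. n13.wid = -5  [e.ok * 2 - 53]
33. n7.live = 16  [B₁.wid * -2 + 6]
34. n7.depth = "w"  [if C.cnt then A.lim else "w"]
35. n16.off = false  [S₀.off == true]
36. n17.val = true  [true]
37. n18.ok = 4  [terminal]
38. n19.wid = 13  [terminal]
39. n17.sig = "qr"  ["qr"]
40. n17.env = "xk"  ["xk"]
41. n16.val = true  [true]
42. n16.tag = 28  [len(D.env) + 26]
43. n0.val = false  [S₁.val and S₀.off]
44. n0.tag = -7  [C.live - 23]

-7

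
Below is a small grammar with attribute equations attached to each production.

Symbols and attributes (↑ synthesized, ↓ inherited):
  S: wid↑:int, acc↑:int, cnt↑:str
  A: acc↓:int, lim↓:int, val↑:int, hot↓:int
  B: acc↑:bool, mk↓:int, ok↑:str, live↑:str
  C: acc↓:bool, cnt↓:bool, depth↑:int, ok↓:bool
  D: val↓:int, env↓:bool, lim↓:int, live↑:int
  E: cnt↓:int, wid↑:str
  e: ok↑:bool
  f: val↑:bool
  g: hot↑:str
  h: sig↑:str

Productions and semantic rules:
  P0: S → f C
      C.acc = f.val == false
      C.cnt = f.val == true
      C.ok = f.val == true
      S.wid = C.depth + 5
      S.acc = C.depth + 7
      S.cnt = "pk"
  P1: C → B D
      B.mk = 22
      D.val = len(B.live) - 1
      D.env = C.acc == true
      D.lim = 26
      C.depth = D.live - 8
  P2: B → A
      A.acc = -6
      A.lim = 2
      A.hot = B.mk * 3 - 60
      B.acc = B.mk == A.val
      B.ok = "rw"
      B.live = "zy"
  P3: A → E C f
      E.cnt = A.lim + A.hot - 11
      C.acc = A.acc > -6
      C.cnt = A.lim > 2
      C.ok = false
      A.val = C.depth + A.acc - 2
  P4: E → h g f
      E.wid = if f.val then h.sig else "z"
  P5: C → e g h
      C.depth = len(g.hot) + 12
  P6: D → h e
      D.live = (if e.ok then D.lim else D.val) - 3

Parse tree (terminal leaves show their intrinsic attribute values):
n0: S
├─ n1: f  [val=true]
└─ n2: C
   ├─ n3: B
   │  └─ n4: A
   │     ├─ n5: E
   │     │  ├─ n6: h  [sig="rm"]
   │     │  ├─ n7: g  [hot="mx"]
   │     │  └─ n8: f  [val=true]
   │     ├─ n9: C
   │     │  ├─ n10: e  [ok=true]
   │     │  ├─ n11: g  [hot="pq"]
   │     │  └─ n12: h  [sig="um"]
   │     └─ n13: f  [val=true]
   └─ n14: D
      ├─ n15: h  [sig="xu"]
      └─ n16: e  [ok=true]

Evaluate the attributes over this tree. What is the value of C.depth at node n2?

1. n1.val = true  [terminal]
2. n2.acc = false  [f.val == false]
3. n2.cnt = true  [f.val == true]
4. n2.ok = true  [f.val == true]
5. n3.mk = 22  [22]
6. n4.acc = -6  [-6]
7. n4.lim = 2  [2]
8. n4.hot = 6  [B.mk * 3 - 60]
9. n5.cnt = -3  [A.lim + A.hot - 11]
10. n6.sig = "rm"  [terminal]
11. n7.hot = "mx"  [terminal]
12. n8.val = true  [terminal]
13. n5.wid = "rm"  [if f.val then h.sig else "z"]
14. n9.acc = false  [A.acc > -6]
15. n9.cnt = false  [A.lim > 2]
16. n9.ok = false  [false]
17. n10.ok = true  [terminal]
18. n11.hot = "pq"  [terminal]
19. n12.sig = "um"  [terminal]
20. n9.depth = 14  [len(g.hot) + 12]
21. n13.val = true  [terminal]
22. n4.val = 6  [C.depth + A.acc - 2]
23. n3.acc = false  [B.mk == A.val]
24. n3.ok = "rw"  ["rw"]
25. n3.live = "zy"  ["zy"]
26. n14.val = 1  [len(B.live) - 1]
27. n14.env = false  [C.acc == true]
28. n14.lim = 26  [26]
29. n15.sig = "xu"  [terminal]
30. n16.ok = true  [terminal]
31. n14.live = 23  [(if e.ok then D.lim else D.val) - 3]
32. n2.depth = 15  [D.live - 8]
33. n0.wid = 20  [C.depth + 5]
34. n0.acc = 22  [C.depth + 7]
35. n0.cnt = "pk"  ["pk"]

15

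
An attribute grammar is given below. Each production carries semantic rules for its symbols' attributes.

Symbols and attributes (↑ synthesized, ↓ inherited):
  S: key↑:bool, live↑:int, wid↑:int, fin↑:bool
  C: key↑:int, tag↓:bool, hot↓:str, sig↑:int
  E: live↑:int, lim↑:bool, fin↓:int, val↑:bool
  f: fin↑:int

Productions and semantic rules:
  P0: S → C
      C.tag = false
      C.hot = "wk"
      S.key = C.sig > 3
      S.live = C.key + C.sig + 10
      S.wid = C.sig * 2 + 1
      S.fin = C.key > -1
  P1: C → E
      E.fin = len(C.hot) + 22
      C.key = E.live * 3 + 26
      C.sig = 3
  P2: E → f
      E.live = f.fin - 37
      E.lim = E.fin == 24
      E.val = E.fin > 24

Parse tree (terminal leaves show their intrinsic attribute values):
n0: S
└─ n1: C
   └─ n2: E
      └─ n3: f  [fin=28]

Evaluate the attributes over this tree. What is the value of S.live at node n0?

12

1. n1.tag = false  [false]
2. n1.hot = "wk"  ["wk"]
3. n2.fin = 24  [len(C.hot) + 22]
4. n3.fin = 28  [terminal]
5. n2.live = -9  [f.fin - 37]
6. n2.lim = true  [E.fin == 24]
7. n2.val = false  [E.fin > 24]
8. n1.key = -1  [E.live * 3 + 26]
9. n1.sig = 3  [3]
10. n0.key = false  [C.sig > 3]
11. n0.live = 12  [C.key + C.sig + 10]
12. n0.wid = 7  [C.sig * 2 + 1]
13. n0.fin = false  [C.key > -1]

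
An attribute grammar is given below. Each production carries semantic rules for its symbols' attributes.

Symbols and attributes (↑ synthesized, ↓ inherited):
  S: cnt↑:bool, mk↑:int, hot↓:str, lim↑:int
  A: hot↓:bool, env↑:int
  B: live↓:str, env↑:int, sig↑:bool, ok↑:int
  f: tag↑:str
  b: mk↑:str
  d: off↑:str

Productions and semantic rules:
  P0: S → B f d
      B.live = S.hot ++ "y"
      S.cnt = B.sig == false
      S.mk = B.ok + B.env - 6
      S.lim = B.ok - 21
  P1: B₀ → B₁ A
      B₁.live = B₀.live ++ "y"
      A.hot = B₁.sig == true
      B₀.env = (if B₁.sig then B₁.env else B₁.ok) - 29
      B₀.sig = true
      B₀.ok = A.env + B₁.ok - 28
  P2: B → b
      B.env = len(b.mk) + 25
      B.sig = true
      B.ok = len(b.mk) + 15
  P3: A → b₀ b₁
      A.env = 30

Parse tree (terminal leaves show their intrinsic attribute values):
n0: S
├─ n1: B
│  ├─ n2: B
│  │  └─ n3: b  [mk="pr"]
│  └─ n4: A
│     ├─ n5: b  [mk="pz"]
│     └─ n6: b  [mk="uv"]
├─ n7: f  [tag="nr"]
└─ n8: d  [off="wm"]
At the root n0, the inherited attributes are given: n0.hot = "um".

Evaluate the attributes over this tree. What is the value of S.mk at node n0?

11

1. n0.hot = "um"  [given at root]
2. n1.live = "umy"  [S.hot ++ "y"]
3. n2.live = "umyy"  [B₀.live ++ "y"]
4. n3.mk = "pr"  [terminal]
5. n2.env = 27  [len(b.mk) + 25]
6. n2.sig = true  [true]
7. n2.ok = 17  [len(b.mk) + 15]
8. n4.hot = true  [B₁.sig == true]
9. n5.mk = "pz"  [terminal]
10. n6.mk = "uv"  [terminal]
11. n4.env = 30  [30]
12. n1.env = -2  [(if B₁.sig then B₁.env else B₁.ok) - 29]
13. n1.sig = true  [true]
14. n1.ok = 19  [A.env + B₁.ok - 28]
15. n7.tag = "nr"  [terminal]
16. n8.off = "wm"  [terminal]
17. n0.cnt = false  [B.sig == false]
18. n0.mk = 11  [B.ok + B.env - 6]
19. n0.lim = -2  [B.ok - 21]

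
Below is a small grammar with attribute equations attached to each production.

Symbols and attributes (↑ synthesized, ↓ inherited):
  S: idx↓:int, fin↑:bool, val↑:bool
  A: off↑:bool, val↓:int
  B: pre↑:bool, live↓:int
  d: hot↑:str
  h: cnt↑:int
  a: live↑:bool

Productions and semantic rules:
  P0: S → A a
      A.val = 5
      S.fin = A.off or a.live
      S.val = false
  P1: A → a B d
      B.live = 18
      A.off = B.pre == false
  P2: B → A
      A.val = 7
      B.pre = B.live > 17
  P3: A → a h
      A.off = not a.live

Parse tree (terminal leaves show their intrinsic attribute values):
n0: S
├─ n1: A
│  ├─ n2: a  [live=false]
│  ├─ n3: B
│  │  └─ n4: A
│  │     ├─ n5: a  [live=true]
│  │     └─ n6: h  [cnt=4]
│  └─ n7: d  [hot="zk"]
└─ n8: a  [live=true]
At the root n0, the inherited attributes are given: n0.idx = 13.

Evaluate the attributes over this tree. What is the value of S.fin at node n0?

true

1. n0.idx = 13  [given at root]
2. n1.val = 5  [5]
3. n2.live = false  [terminal]
4. n3.live = 18  [18]
5. n4.val = 7  [7]
6. n5.live = true  [terminal]
7. n6.cnt = 4  [terminal]
8. n4.off = false  [not a.live]
9. n3.pre = true  [B.live > 17]
10. n7.hot = "zk"  [terminal]
11. n1.off = false  [B.pre == false]
12. n8.live = true  [terminal]
13. n0.fin = true  [A.off or a.live]
14. n0.val = false  [false]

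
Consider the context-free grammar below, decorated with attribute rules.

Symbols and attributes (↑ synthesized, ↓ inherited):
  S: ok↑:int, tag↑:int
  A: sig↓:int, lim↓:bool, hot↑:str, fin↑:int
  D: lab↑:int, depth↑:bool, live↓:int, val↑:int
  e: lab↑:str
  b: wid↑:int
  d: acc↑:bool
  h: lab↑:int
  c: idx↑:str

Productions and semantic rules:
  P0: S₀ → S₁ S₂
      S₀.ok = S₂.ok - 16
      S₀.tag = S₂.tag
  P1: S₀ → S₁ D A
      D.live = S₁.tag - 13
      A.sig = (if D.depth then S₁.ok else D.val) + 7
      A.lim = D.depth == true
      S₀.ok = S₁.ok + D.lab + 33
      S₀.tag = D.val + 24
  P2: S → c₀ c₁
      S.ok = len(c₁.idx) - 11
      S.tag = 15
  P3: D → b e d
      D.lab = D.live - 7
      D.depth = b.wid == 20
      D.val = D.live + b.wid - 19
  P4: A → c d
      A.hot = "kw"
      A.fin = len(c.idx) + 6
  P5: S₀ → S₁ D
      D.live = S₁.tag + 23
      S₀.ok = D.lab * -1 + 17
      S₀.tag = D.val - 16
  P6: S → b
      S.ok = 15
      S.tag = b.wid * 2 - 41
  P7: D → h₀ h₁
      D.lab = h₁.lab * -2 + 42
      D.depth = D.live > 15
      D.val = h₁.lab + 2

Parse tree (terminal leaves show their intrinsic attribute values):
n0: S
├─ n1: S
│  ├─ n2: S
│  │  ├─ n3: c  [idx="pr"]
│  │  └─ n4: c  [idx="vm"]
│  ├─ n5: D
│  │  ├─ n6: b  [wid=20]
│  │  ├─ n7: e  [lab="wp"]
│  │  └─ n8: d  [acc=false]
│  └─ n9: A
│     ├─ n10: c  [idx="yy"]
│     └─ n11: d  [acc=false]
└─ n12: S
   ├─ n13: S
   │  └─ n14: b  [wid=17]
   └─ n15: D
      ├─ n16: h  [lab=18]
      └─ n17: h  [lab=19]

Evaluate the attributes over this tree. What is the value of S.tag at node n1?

1. n3.idx = "pr"  [terminal]
2. n4.idx = "vm"  [terminal]
3. n2.ok = -9  [len(c₁.idx) - 11]
4. n2.tag = 15  [15]
5. n5.live = 2  [S₁.tag - 13]
6. n6.wid = 20  [terminal]
7. n7.lab = "wp"  [terminal]
8. n8.acc = false  [terminal]
9. n5.lab = -5  [D.live - 7]
10. n5.depth = true  [b.wid == 20]
11. n5.val = 3  [D.live + b.wid - 19]
12. n9.sig = -2  [(if D.depth then S₁.ok else D.val) + 7]
13. n9.lim = true  [D.depth == true]
14. n10.idx = "yy"  [terminal]
15. n11.acc = false  [terminal]
16. n9.hot = "kw"  ["kw"]
17. n9.fin = 8  [len(c.idx) + 6]
18. n1.ok = 19  [S₁.ok + D.lab + 33]
19. n1.tag = 27  [D.val + 24]
20. n14.wid = 17  [terminal]
21. n13.ok = 15  [15]
22. n13.tag = -7  [b.wid * 2 - 41]
23. n15.live = 16  [S₁.tag + 23]
24. n16.lab = 18  [terminal]
25. n17.lab = 19  [terminal]
26. n15.lab = 4  [h₁.lab * -2 + 42]
27. n15.depth = true  [D.live > 15]
28. n15.val = 21  [h₁.lab + 2]
29. n12.ok = 13  [D.lab * -1 + 17]
30. n12.tag = 5  [D.val - 16]
31. n0.ok = -3  [S₂.ok - 16]
32. n0.tag = 5  [S₂.tag]

27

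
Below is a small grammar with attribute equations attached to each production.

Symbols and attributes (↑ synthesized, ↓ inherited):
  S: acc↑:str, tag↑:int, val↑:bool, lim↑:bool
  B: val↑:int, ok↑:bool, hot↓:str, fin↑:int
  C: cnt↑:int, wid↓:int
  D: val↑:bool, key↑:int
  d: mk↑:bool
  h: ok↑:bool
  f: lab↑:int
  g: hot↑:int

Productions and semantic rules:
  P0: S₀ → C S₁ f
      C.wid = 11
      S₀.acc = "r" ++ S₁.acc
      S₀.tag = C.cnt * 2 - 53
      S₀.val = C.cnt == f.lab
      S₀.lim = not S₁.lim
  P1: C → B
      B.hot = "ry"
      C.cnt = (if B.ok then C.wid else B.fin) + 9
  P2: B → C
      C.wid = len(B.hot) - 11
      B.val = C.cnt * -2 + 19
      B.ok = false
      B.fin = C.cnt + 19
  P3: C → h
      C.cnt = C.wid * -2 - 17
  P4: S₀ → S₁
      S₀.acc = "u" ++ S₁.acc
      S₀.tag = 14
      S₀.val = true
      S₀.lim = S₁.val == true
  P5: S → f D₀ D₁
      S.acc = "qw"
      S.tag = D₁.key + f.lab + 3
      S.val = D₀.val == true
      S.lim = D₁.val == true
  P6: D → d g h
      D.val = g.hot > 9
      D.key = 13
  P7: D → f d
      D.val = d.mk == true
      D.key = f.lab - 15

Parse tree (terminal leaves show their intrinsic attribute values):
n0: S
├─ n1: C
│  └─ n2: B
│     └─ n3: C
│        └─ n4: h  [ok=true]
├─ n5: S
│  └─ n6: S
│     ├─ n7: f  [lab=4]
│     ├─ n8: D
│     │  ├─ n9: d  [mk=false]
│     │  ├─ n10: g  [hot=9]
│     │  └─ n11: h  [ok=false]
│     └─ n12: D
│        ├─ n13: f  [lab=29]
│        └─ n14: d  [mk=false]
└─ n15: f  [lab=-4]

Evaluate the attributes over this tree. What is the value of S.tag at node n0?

5

1. n1.wid = 11  [11]
2. n2.hot = "ry"  ["ry"]
3. n3.wid = -9  [len(B.hot) - 11]
4. n4.ok = true  [terminal]
5. n3.cnt = 1  [C.wid * -2 - 17]
6. n2.val = 17  [C.cnt * -2 + 19]
7. n2.ok = false  [false]
8. n2.fin = 20  [C.cnt + 19]
9. n1.cnt = 29  [(if B.ok then C.wid else B.fin) + 9]
10. n7.lab = 4  [terminal]
11. n9.mk = false  [terminal]
12. n10.hot = 9  [terminal]
13. n11.ok = false  [terminal]
14. n8.val = false  [g.hot > 9]
15. n8.key = 13  [13]
16. n13.lab = 29  [terminal]
17. n14.mk = false  [terminal]
18. n12.val = false  [d.mk == true]
19. n12.key = 14  [f.lab - 15]
20. n6.acc = "qw"  ["qw"]
21. n6.tag = 21  [D₁.key + f.lab + 3]
22. n6.val = false  [D₀.val == true]
23. n6.lim = false  [D₁.val == true]
24. n5.acc = "uqw"  ["u" ++ S₁.acc]
25. n5.tag = 14  [14]
26. n5.val = true  [true]
27. n5.lim = false  [S₁.val == true]
28. n15.lab = -4  [terminal]
29. n0.acc = "ruqw"  ["r" ++ S₁.acc]
30. n0.tag = 5  [C.cnt * 2 - 53]
31. n0.val = false  [C.cnt == f.lab]
32. n0.lim = true  [not S₁.lim]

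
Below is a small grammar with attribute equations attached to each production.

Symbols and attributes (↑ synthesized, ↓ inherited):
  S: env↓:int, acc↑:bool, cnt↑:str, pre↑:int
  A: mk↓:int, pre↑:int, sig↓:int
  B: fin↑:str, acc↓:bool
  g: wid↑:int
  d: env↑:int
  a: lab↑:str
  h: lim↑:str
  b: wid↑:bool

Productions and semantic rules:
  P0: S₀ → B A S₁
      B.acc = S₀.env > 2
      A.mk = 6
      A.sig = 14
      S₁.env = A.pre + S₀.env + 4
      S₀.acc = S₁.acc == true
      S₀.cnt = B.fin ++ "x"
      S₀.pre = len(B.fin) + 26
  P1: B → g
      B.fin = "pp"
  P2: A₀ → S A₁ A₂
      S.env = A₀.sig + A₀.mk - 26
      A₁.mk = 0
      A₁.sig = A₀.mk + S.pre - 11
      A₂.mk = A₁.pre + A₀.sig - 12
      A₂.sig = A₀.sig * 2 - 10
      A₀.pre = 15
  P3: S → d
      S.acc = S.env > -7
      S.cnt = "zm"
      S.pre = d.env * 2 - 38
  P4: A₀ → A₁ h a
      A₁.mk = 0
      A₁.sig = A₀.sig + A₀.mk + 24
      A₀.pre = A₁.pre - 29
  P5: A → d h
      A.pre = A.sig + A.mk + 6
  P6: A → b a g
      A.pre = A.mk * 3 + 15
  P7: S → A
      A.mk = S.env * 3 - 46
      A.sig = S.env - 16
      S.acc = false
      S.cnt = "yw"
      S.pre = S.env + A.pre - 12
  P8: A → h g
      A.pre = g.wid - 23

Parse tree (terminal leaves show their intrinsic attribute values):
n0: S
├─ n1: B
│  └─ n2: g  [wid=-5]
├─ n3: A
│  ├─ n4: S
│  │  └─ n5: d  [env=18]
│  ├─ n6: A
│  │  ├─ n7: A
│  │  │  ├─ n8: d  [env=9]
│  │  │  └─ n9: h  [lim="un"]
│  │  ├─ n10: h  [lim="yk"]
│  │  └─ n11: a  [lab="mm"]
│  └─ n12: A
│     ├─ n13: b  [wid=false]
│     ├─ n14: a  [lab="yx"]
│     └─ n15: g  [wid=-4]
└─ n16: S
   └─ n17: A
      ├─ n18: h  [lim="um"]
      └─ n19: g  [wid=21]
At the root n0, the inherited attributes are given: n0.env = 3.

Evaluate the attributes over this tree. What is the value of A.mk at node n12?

-4

1. n0.env = 3  [given at root]
2. n1.acc = true  [S₀.env > 2]
3. n2.wid = -5  [terminal]
4. n1.fin = "pp"  ["pp"]
5. n3.mk = 6  [6]
6. n3.sig = 14  [14]
7. n4.env = -6  [A₀.sig + A₀.mk - 26]
8. n5.env = 18  [terminal]
9. n4.acc = true  [S.env > -7]
10. n4.cnt = "zm"  ["zm"]
11. n4.pre = -2  [d.env * 2 - 38]
12. n6.mk = 0  [0]
13. n6.sig = -7  [A₀.mk + S.pre - 11]
14. n7.mk = 0  [0]
15. n7.sig = 17  [A₀.sig + A₀.mk + 24]
16. n8.env = 9  [terminal]
17. n9.lim = "un"  [terminal]
18. n7.pre = 23  [A.sig + A.mk + 6]
19. n10.lim = "yk"  [terminal]
20. n11.lab = "mm"  [terminal]
21. n6.pre = -6  [A₁.pre - 29]
22. n12.mk = -4  [A₁.pre + A₀.sig - 12]
23. n12.sig = 18  [A₀.sig * 2 - 10]
24. n13.wid = false  [terminal]
25. n14.lab = "yx"  [terminal]
26. n15.wid = -4  [terminal]
27. n12.pre = 3  [A.mk * 3 + 15]
28. n3.pre = 15  [15]
29. n16.env = 22  [A.pre + S₀.env + 4]
30. n17.mk = 20  [S.env * 3 - 46]
31. n17.sig = 6  [S.env - 16]
32. n18.lim = "um"  [terminal]
33. n19.wid = 21  [terminal]
34. n17.pre = -2  [g.wid - 23]
35. n16.acc = false  [false]
36. n16.cnt = "yw"  ["yw"]
37. n16.pre = 8  [S.env + A.pre - 12]
38. n0.acc = false  [S₁.acc == true]
39. n0.cnt = "ppx"  [B.fin ++ "x"]
40. n0.pre = 28  [len(B.fin) + 26]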